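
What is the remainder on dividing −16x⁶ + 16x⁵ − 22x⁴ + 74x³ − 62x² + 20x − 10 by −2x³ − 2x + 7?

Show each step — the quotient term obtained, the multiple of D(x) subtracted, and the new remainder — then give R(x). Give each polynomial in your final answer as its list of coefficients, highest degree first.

R = [-3, -3]

Step 1: lead(−16x⁶ + 16x⁵ − 22x⁴ + 74x³ − 62x² + 20x − 10) ÷ lead(D) = −16x⁶ ÷ −2x³ = 8x³. Subtract (8x³)·D = −16x⁶ − 16x⁴ + 56x³. Remainder: 16x⁵ − 6x⁴ + 18x³ − 62x² + 20x − 10.
Step 2: lead(16x⁵ − 6x⁴ + 18x³ − 62x² + 20x − 10) ÷ lead(D) = 16x⁵ ÷ −2x³ = −8x². Subtract (−8x²)·D = 16x⁵ + 16x³ − 56x². Remainder: −6x⁴ + 2x³ − 6x² + 20x − 10.
Step 3: lead(−6x⁴ + 2x³ − 6x² + 20x − 10) ÷ lead(D) = −6x⁴ ÷ −2x³ = 3x. Subtract (3x)·D = −6x⁴ − 6x² + 21x. Remainder: 2x³ − x − 10.
Step 4: lead(2x³ − x − 10) ÷ lead(D) = 2x³ ÷ −2x³ = −1. Subtract (−1)·D = 2x³ + 2x − 7. Remainder: −3x − 3.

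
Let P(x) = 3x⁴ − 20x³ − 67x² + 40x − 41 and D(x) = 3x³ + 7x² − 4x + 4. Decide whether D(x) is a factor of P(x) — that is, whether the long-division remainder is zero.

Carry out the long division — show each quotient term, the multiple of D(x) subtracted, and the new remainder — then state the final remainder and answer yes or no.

Step 1: lead(3x⁴ − 20x³ − 67x² + 40x − 41) ÷ lead(D) = 3x⁴ ÷ 3x³ = x. Subtract (x)·D = 3x⁴ + 7x³ − 4x² + 4x. Remainder: −27x³ − 63x² + 36x − 41.
Step 2: lead(−27x³ − 63x² + 36x − 41) ÷ lead(D) = −27x³ ÷ 3x³ = −9. Subtract (−9)·D = −27x³ − 63x² + 36x − 36. Remainder: −5.

R(x) = −5, so D(x) is not a factor of P(x). no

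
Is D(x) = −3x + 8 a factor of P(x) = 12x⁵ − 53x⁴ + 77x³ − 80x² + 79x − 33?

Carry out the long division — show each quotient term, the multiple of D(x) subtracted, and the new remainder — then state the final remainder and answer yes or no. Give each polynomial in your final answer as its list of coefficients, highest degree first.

R = [7], so D(x) is not a factor of P(x). no

Step 1: lead(12x⁵ − 53x⁴ + 77x³ − 80x² + 79x − 33) ÷ lead(D) = 12x⁵ ÷ −3x = −4x⁴. Subtract (−4x⁴)·D = 12x⁵ − 32x⁴. Remainder: −21x⁴ + 77x³ − 80x² + 79x − 33.
Step 2: lead(−21x⁴ + 77x³ − 80x² + 79x − 33) ÷ lead(D) = −21x⁴ ÷ −3x = 7x³. Subtract (7x³)·D = −21x⁴ + 56x³. Remainder: 21x³ − 80x² + 79x − 33.
Step 3: lead(21x³ − 80x² + 79x − 33) ÷ lead(D) = 21x³ ÷ −3x = −7x². Subtract (−7x²)·D = 21x³ − 56x². Remainder: −24x² + 79x − 33.
Step 4: lead(−24x² + 79x − 33) ÷ lead(D) = −24x² ÷ −3x = 8x. Subtract (8x)·D = −24x² + 64x. Remainder: 15x − 33.
Step 5: lead(15x − 33) ÷ lead(D) = 15x ÷ −3x = −5. Subtract (−5)·D = 15x − 40. Remainder: 7.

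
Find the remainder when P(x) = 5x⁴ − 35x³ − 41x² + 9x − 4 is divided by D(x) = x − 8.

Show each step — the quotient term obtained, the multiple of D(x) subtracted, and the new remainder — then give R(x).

R(x) = 4

Step 1: lead(5x⁴ − 35x³ − 41x² + 9x − 4) ÷ lead(D) = 5x⁴ ÷ x = 5x³. Subtract (5x³)·D = 5x⁴ − 40x³. Remainder: 5x³ − 41x² + 9x − 4.
Step 2: lead(5x³ − 41x² + 9x − 4) ÷ lead(D) = 5x³ ÷ x = 5x². Subtract (5x²)·D = 5x³ − 40x². Remainder: −x² + 9x − 4.
Step 3: lead(−x² + 9x − 4) ÷ lead(D) = −x² ÷ x = −x. Subtract (−x)·D = −x² + 8x. Remainder: x − 4.
Step 4: lead(x − 4) ÷ lead(D) = x ÷ x = 1. Subtract (1)·D = x − 8. Remainder: 4.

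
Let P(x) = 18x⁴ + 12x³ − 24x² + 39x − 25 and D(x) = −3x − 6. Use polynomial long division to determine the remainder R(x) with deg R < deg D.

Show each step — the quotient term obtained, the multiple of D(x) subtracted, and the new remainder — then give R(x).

Step 1: lead(18x⁴ + 12x³ − 24x² + 39x − 25) ÷ lead(D) = 18x⁴ ÷ −3x = −6x³. Subtract (−6x³)·D = 18x⁴ + 36x³. Remainder: −24x³ − 24x² + 39x − 25.
Step 2: lead(−24x³ − 24x² + 39x − 25) ÷ lead(D) = −24x³ ÷ −3x = 8x². Subtract (8x²)·D = −24x³ − 48x². Remainder: 24x² + 39x − 25.
Step 3: lead(24x² + 39x − 25) ÷ lead(D) = 24x² ÷ −3x = −8x. Subtract (−8x)·D = 24x² + 48x. Remainder: −9x − 25.
Step 4: lead(−9x − 25) ÷ lead(D) = −9x ÷ −3x = 3. Subtract (3)·D = −9x − 18. Remainder: −7.

R(x) = −7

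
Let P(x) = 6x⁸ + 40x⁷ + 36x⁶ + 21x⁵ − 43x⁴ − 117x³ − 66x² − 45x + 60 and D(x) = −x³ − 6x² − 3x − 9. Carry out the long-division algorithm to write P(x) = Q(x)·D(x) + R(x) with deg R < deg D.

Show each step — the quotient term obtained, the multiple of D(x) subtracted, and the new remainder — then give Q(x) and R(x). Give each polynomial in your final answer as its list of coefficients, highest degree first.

Step 1: lead(6x⁸ + 40x⁷ + 36x⁶ + 21x⁵ − 43x⁴ − 117x³ − 66x² − 45x + 60) ÷ lead(D) = 6x⁸ ÷ −x³ = −6x⁵. Subtract (−6x⁵)·D = 6x⁸ + 36x⁷ + 18x⁶ + 54x⁵. Remainder: 4x⁷ + 18x⁶ − 33x⁵ − 43x⁴ − 117x³ − 66x² − 45x + 60.
Step 2: lead(4x⁷ + 18x⁶ − 33x⁵ − 43x⁴ − 117x³ − 66x² − 45x + 60) ÷ lead(D) = 4x⁷ ÷ −x³ = −4x⁴. Subtract (−4x⁴)·D = 4x⁷ + 24x⁶ + 12x⁵ + 36x⁴. Remainder: −6x⁶ − 45x⁵ − 79x⁴ − 117x³ − 66x² − 45x + 60.
Step 3: lead(−6x⁶ − 45x⁵ − 79x⁴ − 117x³ − 66x² − 45x + 60) ÷ lead(D) = −6x⁶ ÷ −x³ = 6x³. Subtract (6x³)·D = −6x⁶ − 36x⁵ − 18x⁴ − 54x³. Remainder: −9x⁵ − 61x⁴ − 63x³ − 66x² − 45x + 60.
Step 4: lead(−9x⁵ − 61x⁴ − 63x³ − 66x² − 45x + 60) ÷ lead(D) = −9x⁵ ÷ −x³ = 9x². Subtract (9x²)·D = −9x⁵ − 54x⁴ − 27x³ − 81x². Remainder: −7x⁴ − 36x³ + 15x² − 45x + 60.
Step 5: lead(−7x⁴ − 36x³ + 15x² − 45x + 60) ÷ lead(D) = −7x⁴ ÷ −x³ = 7x. Subtract (7x)·D = −7x⁴ − 42x³ − 21x² − 63x. Remainder: 6x³ + 36x² + 18x + 60.
Step 6: lead(6x³ + 36x² + 18x + 60) ÷ lead(D) = 6x³ ÷ −x³ = −6. Subtract (−6)·D = 6x³ + 36x² + 18x + 54. Remainder: 6.

Q = [-6, -4, 6, 9, 7, -6]; R = [6]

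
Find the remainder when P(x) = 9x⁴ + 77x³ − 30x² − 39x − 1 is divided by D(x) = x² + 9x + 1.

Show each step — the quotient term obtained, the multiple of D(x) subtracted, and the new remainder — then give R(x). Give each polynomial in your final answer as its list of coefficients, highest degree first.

Step 1: lead(9x⁴ + 77x³ − 30x² − 39x − 1) ÷ lead(D) = 9x⁴ ÷ x² = 9x². Subtract (9x²)·D = 9x⁴ + 81x³ + 9x². Remainder: −4x³ − 39x² − 39x − 1.
Step 2: lead(−4x³ − 39x² − 39x − 1) ÷ lead(D) = −4x³ ÷ x² = −4x. Subtract (−4x)·D = −4x³ − 36x² − 4x. Remainder: −3x² − 35x − 1.
Step 3: lead(−3x² − 35x − 1) ÷ lead(D) = −3x² ÷ x² = −3. Subtract (−3)·D = −3x² − 27x − 3. Remainder: −8x + 2.

R = [-8, 2]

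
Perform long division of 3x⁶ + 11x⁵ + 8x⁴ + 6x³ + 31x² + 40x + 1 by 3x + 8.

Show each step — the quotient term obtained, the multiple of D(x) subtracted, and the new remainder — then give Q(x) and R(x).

Step 1: lead(3x⁶ + 11x⁵ + 8x⁴ + 6x³ + 31x² + 40x + 1) ÷ lead(D) = 3x⁶ ÷ 3x = x⁵. Subtract (x⁵)·D = 3x⁶ + 8x⁵. Remainder: 3x⁵ + 8x⁴ + 6x³ + 31x² + 40x + 1.
Step 2: lead(3x⁵ + 8x⁴ + 6x³ + 31x² + 40x + 1) ÷ lead(D) = 3x⁵ ÷ 3x = x⁴. Subtract (x⁴)·D = 3x⁵ + 8x⁴. Remainder: 6x³ + 31x² + 40x + 1.
Step 3: lead(6x³ + 31x² + 40x + 1) ÷ lead(D) = 6x³ ÷ 3x = 2x². Subtract (2x²)·D = 6x³ + 16x². Remainder: 15x² + 40x + 1.
Step 4: lead(15x² + 40x + 1) ÷ lead(D) = 15x² ÷ 3x = 5x. Subtract (5x)·D = 15x² + 40x. Remainder: 1.

Q(x) = x⁵ + x⁴ + 2x² + 5x; R(x) = 1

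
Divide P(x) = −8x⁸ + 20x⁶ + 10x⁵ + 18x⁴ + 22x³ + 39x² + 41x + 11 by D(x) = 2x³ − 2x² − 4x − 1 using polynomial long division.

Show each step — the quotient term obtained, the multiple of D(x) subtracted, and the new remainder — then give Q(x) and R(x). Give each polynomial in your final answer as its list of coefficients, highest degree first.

Step 1: lead(−8x⁸ + 20x⁶ + 10x⁵ + 18x⁴ + 22x³ + 39x² + 41x + 11) ÷ lead(D) = −8x⁸ ÷ 2x³ = −4x⁵. Subtract (−4x⁵)·D = −8x⁸ + 8x⁷ + 16x⁶ + 4x⁵. Remainder: −8x⁷ + 4x⁶ + 6x⁵ + 18x⁴ + 22x³ + 39x² + 41x + 11.
Step 2: lead(−8x⁷ + 4x⁶ + 6x⁵ + 18x⁴ + 22x³ + 39x² + 41x + 11) ÷ lead(D) = −8x⁷ ÷ 2x³ = −4x⁴. Subtract (−4x⁴)·D = −8x⁷ + 8x⁶ + 16x⁵ + 4x⁴. Remainder: −4x⁶ − 10x⁵ + 14x⁴ + 22x³ + 39x² + 41x + 11.
Step 3: lead(−4x⁶ − 10x⁵ + 14x⁴ + 22x³ + 39x² + 41x + 11) ÷ lead(D) = −4x⁶ ÷ 2x³ = −2x³. Subtract (−2x³)·D = −4x⁶ + 4x⁵ + 8x⁴ + 2x³. Remainder: −14x⁵ + 6x⁴ + 20x³ + 39x² + 41x + 11.
Step 4: lead(−14x⁵ + 6x⁴ + 20x³ + 39x² + 41x + 11) ÷ lead(D) = −14x⁵ ÷ 2x³ = −7x². Subtract (−7x²)·D = −14x⁵ + 14x⁴ + 28x³ + 7x². Remainder: −8x⁴ − 8x³ + 32x² + 41x + 11.
Step 5: lead(−8x⁴ − 8x³ + 32x² + 41x + 11) ÷ lead(D) = −8x⁴ ÷ 2x³ = −4x. Subtract (−4x)·D = −8x⁴ + 8x³ + 16x² + 4x. Remainder: −16x³ + 16x² + 37x + 11.
Step 6: lead(−16x³ + 16x² + 37x + 11) ÷ lead(D) = −16x³ ÷ 2x³ = −8. Subtract (−8)·D = −16x³ + 16x² + 32x + 8. Remainder: 5x + 3.

Q = [-4, -4, -2, -7, -4, -8]; R = [5, 3]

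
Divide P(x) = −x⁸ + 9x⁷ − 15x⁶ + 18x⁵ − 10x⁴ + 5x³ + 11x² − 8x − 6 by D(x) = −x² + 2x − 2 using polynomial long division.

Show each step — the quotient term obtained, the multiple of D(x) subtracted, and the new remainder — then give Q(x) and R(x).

Q(x) = x⁶ − 7x⁵ − x⁴ − 6x³ + 7x + 3; R(x) = 0

Step 1: lead(−x⁸ + 9x⁷ − 15x⁶ + 18x⁵ − 10x⁴ + 5x³ + 11x² − 8x − 6) ÷ lead(D) = −x⁸ ÷ −x² = x⁶. Subtract (x⁶)·D = −x⁸ + 2x⁷ − 2x⁶. Remainder: 7x⁷ − 13x⁶ + 18x⁵ − 10x⁴ + 5x³ + 11x² − 8x − 6.
Step 2: lead(7x⁷ − 13x⁶ + 18x⁵ − 10x⁴ + 5x³ + 11x² − 8x − 6) ÷ lead(D) = 7x⁷ ÷ −x² = −7x⁵. Subtract (−7x⁵)·D = 7x⁷ − 14x⁶ + 14x⁵. Remainder: x⁶ + 4x⁵ − 10x⁴ + 5x³ + 11x² − 8x − 6.
Step 3: lead(x⁶ + 4x⁵ − 10x⁴ + 5x³ + 11x² − 8x − 6) ÷ lead(D) = x⁶ ÷ −x² = −x⁴. Subtract (−x⁴)·D = x⁶ − 2x⁵ + 2x⁴. Remainder: 6x⁵ − 12x⁴ + 5x³ + 11x² − 8x − 6.
Step 4: lead(6x⁵ − 12x⁴ + 5x³ + 11x² − 8x − 6) ÷ lead(D) = 6x⁵ ÷ −x² = −6x³. Subtract (−6x³)·D = 6x⁵ − 12x⁴ + 12x³. Remainder: −7x³ + 11x² − 8x − 6.
Step 5: lead(−7x³ + 11x² − 8x − 6) ÷ lead(D) = −7x³ ÷ −x² = 7x. Subtract (7x)·D = −7x³ + 14x² − 14x. Remainder: −3x² + 6x − 6.
Step 6: lead(−3x² + 6x − 6) ÷ lead(D) = −3x² ÷ −x² = 3. Subtract (3)·D = −3x² + 6x − 6. Remainder: 0.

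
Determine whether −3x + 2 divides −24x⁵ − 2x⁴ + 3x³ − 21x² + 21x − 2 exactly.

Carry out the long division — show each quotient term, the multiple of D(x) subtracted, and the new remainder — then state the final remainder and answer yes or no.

R(x) = 0, so D(x) is a factor of P(x). yes

Step 1: lead(−24x⁵ − 2x⁴ + 3x³ − 21x² + 21x − 2) ÷ lead(D) = −24x⁵ ÷ −3x = 8x⁴. Subtract (8x⁴)·D = −24x⁵ + 16x⁴. Remainder: −18x⁴ + 3x³ − 21x² + 21x − 2.
Step 2: lead(−18x⁴ + 3x³ − 21x² + 21x − 2) ÷ lead(D) = −18x⁴ ÷ −3x = 6x³. Subtract (6x³)·D = −18x⁴ + 12x³. Remainder: −9x³ − 21x² + 21x − 2.
Step 3: lead(−9x³ − 21x² + 21x − 2) ÷ lead(D) = −9x³ ÷ −3x = 3x². Subtract (3x²)·D = −9x³ + 6x². Remainder: −27x² + 21x − 2.
Step 4: lead(−27x² + 21x − 2) ÷ lead(D) = −27x² ÷ −3x = 9x. Subtract (9x)·D = −27x² + 18x. Remainder: 3x − 2.
Step 5: lead(3x − 2) ÷ lead(D) = 3x ÷ −3x = −1. Subtract (−1)·D = 3x − 2. Remainder: 0.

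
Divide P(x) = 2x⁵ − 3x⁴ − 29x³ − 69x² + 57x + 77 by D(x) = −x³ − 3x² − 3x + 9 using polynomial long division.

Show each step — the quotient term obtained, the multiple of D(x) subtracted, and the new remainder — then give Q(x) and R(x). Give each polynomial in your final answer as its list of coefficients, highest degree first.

Step 1: lead(2x⁵ − 3x⁴ − 29x³ − 69x² + 57x + 77) ÷ lead(D) = 2x⁵ ÷ −x³ = −2x². Subtract (−2x²)·D = 2x⁵ + 6x⁴ + 6x³ − 18x². Remainder: −9x⁴ − 35x³ − 51x² + 57x + 77.
Step 2: lead(−9x⁴ − 35x³ − 51x² + 57x + 77) ÷ lead(D) = −9x⁴ ÷ −x³ = 9x. Subtract (9x)·D = −9x⁴ − 27x³ − 27x² + 81x. Remainder: −8x³ − 24x² − 24x + 77.
Step 3: lead(−8x³ − 24x² − 24x + 77) ÷ lead(D) = −8x³ ÷ −x³ = 8. Subtract (8)·D = −8x³ − 24x² − 24x + 72. Remainder: 5.

Q = [-2, 9, 8]; R = [5]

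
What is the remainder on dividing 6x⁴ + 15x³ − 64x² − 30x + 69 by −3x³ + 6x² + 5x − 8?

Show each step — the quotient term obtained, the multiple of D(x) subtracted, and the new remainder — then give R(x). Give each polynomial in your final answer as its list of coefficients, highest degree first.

Step 1: lead(6x⁴ + 15x³ − 64x² − 30x + 69) ÷ lead(D) = 6x⁴ ÷ −3x³ = −2x. Subtract (−2x)·D = 6x⁴ − 12x³ − 10x² + 16x. Remainder: 27x³ − 54x² − 46x + 69.
Step 2: lead(27x³ − 54x² − 46x + 69) ÷ lead(D) = 27x³ ÷ −3x³ = −9. Subtract (−9)·D = 27x³ − 54x² − 45x + 72. Remainder: −x − 3.

R = [-1, -3]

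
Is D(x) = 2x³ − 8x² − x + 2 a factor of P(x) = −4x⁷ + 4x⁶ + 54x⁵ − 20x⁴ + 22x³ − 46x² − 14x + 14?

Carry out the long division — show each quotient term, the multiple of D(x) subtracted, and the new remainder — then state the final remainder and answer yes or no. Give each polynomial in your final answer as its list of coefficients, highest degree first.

R = [-5, -2, 2], so D(x) is not a factor of P(x). no

Step 1: lead(−4x⁷ + 4x⁶ + 54x⁵ − 20x⁴ + 22x³ − 46x² − 14x + 14) ÷ lead(D) = −4x⁷ ÷ 2x³ = −2x⁴. Subtract (−2x⁴)·D = −4x⁷ + 16x⁶ + 2x⁵ − 4x⁴. Remainder: −12x⁶ + 52x⁵ − 16x⁴ + 22x³ − 46x² − 14x + 14.
Step 2: lead(−12x⁶ + 52x⁵ − 16x⁴ + 22x³ − 46x² − 14x + 14) ÷ lead(D) = −12x⁶ ÷ 2x³ = −6x³. Subtract (−6x³)·D = −12x⁶ + 48x⁵ + 6x⁴ − 12x³. Remainder: 4x⁵ − 22x⁴ + 34x³ − 46x² − 14x + 14.
Step 3: lead(4x⁵ − 22x⁴ + 34x³ − 46x² − 14x + 14) ÷ lead(D) = 4x⁵ ÷ 2x³ = 2x². Subtract (2x²)·D = 4x⁵ − 16x⁴ − 2x³ + 4x². Remainder: −6x⁴ + 36x³ − 50x² − 14x + 14.
Step 4: lead(−6x⁴ + 36x³ − 50x² − 14x + 14) ÷ lead(D) = −6x⁴ ÷ 2x³ = −3x. Subtract (−3x)·D = −6x⁴ + 24x³ + 3x² − 6x. Remainder: 12x³ − 53x² − 8x + 14.
Step 5: lead(12x³ − 53x² − 8x + 14) ÷ lead(D) = 12x³ ÷ 2x³ = 6. Subtract (6)·D = 12x³ − 48x² − 6x + 12. Remainder: −5x² − 2x + 2.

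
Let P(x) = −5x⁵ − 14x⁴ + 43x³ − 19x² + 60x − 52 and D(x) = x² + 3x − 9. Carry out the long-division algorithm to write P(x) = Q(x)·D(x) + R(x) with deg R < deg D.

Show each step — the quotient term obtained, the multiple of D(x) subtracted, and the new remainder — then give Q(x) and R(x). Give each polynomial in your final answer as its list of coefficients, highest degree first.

Step 1: lead(−5x⁵ − 14x⁴ + 43x³ − 19x² + 60x − 52) ÷ lead(D) = −5x⁵ ÷ x² = −5x³. Subtract (−5x³)·D = −5x⁵ − 15x⁴ + 45x³. Remainder: x⁴ − 2x³ − 19x² + 60x − 52.
Step 2: lead(x⁴ − 2x³ − 19x² + 60x − 52) ÷ lead(D) = x⁴ ÷ x² = x². Subtract (x²)·D = x⁴ + 3x³ − 9x². Remainder: −5x³ − 10x² + 60x − 52.
Step 3: lead(−5x³ − 10x² + 60x − 52) ÷ lead(D) = −5x³ ÷ x² = −5x. Subtract (−5x)·D = −5x³ − 15x² + 45x. Remainder: 5x² + 15x − 52.
Step 4: lead(5x² + 15x − 52) ÷ lead(D) = 5x² ÷ x² = 5. Subtract (5)·D = 5x² + 15x − 45. Remainder: −7.

Q = [-5, 1, -5, 5]; R = [-7]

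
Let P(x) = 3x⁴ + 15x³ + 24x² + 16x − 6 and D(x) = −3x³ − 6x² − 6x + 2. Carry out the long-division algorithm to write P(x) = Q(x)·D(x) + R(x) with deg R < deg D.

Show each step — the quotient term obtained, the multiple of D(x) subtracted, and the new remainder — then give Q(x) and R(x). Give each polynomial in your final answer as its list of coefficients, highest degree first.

Q = [-1, -3]; R = [0]

Step 1: lead(3x⁴ + 15x³ + 24x² + 16x − 6) ÷ lead(D) = 3x⁴ ÷ −3x³ = −x. Subtract (−x)·D = 3x⁴ + 6x³ + 6x² − 2x. Remainder: 9x³ + 18x² + 18x − 6.
Step 2: lead(9x³ + 18x² + 18x − 6) ÷ lead(D) = 9x³ ÷ −3x³ = −3. Subtract (−3)·D = 9x³ + 18x² + 18x − 6. Remainder: 0.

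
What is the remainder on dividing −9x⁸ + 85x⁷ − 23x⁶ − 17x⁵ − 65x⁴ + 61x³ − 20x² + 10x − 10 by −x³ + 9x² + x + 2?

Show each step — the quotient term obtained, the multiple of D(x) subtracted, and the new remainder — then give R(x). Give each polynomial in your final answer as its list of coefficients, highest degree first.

Step 1: lead(−9x⁸ + 85x⁷ − 23x⁶ − 17x⁵ − 65x⁴ + 61x³ − 20x² + 10x − 10) ÷ lead(D) = −9x⁸ ÷ −x³ = 9x⁵. Subtract (9x⁵)·D = −9x⁸ + 81x⁷ + 9x⁶ + 18x⁵. Remainder: 4x⁷ − 32x⁶ − 35x⁵ − 65x⁴ + 61x³ − 20x² + 10x − 10.
Step 2: lead(4x⁷ − 32x⁶ − 35x⁵ − 65x⁴ + 61x³ − 20x² + 10x − 10) ÷ lead(D) = 4x⁷ ÷ −x³ = −4x⁴. Subtract (−4x⁴)·D = 4x⁷ − 36x⁶ − 4x⁵ − 8x⁴. Remainder: 4x⁶ − 31x⁵ − 57x⁴ + 61x³ − 20x² + 10x − 10.
Step 3: lead(4x⁶ − 31x⁵ − 57x⁴ + 61x³ − 20x² + 10x − 10) ÷ lead(D) = 4x⁶ ÷ −x³ = −4x³. Subtract (−4x³)·D = 4x⁶ − 36x⁵ − 4x⁴ − 8x³. Remainder: 5x⁵ − 53x⁴ + 69x³ − 20x² + 10x − 10.
Step 4: lead(5x⁵ − 53x⁴ + 69x³ − 20x² + 10x − 10) ÷ lead(D) = 5x⁵ ÷ −x³ = −5x². Subtract (−5x²)·D = 5x⁵ − 45x⁴ − 5x³ − 10x². Remainder: −8x⁴ + 74x³ − 10x² + 10x − 10.
Step 5: lead(−8x⁴ + 74x³ − 10x² + 10x − 10) ÷ lead(D) = −8x⁴ ÷ −x³ = 8x. Subtract (8x)·D = −8x⁴ + 72x³ + 8x² + 16x. Remainder: 2x³ − 18x² − 6x − 10.
Step 6: lead(2x³ − 18x² − 6x − 10) ÷ lead(D) = 2x³ ÷ −x³ = −2. Subtract (−2)·D = 2x³ − 18x² − 2x − 4. Remainder: −4x − 6.

R = [-4, -6]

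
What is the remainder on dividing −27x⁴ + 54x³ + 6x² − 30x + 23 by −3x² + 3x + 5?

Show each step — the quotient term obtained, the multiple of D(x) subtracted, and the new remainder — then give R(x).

Step 1: lead(−27x⁴ + 54x³ + 6x² − 30x + 23) ÷ lead(D) = −27x⁴ ÷ −3x² = 9x². Subtract (9x²)·D = −27x⁴ + 27x³ + 45x². Remainder: 27x³ − 39x² − 30x + 23.
Step 2: lead(27x³ − 39x² − 30x + 23) ÷ lead(D) = 27x³ ÷ −3x² = −9x. Subtract (−9x)·D = 27x³ − 27x² − 45x. Remainder: −12x² + 15x + 23.
Step 3: lead(−12x² + 15x + 23) ÷ lead(D) = −12x² ÷ −3x² = 4. Subtract (4)·D = −12x² + 12x + 20. Remainder: 3x + 3.

R(x) = 3x + 3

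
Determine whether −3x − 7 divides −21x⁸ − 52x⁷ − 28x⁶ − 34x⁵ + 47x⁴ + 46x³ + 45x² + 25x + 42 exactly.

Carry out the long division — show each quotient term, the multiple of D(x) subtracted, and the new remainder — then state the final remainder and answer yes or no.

R(x) = 0, so D(x) is a factor of P(x). yes

Step 1: lead(−21x⁸ − 52x⁷ − 28x⁶ − 34x⁵ + 47x⁴ + 46x³ + 45x² + 25x + 42) ÷ lead(D) = −21x⁸ ÷ −3x = 7x⁷. Subtract (7x⁷)·D = −21x⁸ − 49x⁷. Remainder: −3x⁷ − 28x⁶ − 34x⁵ + 47x⁴ + 46x³ + 45x² + 25x + 42.
Step 2: lead(−3x⁷ − 28x⁶ − 34x⁵ + 47x⁴ + 46x³ + 45x² + 25x + 42) ÷ lead(D) = −3x⁷ ÷ −3x = x⁶. Subtract (x⁶)·D = −3x⁷ − 7x⁶. Remainder: −21x⁶ − 34x⁵ + 47x⁴ + 46x³ + 45x² + 25x + 42.
Step 3: lead(−21x⁶ − 34x⁵ + 47x⁴ + 46x³ + 45x² + 25x + 42) ÷ lead(D) = −21x⁶ ÷ −3x = 7x⁵. Subtract (7x⁵)·D = −21x⁶ − 49x⁵. Remainder: 15x⁵ + 47x⁴ + 46x³ + 45x² + 25x + 42.
Step 4: lead(15x⁵ + 47x⁴ + 46x³ + 45x² + 25x + 42) ÷ lead(D) = 15x⁵ ÷ −3x = −5x⁴. Subtract (−5x⁴)·D = 15x⁵ + 35x⁴. Remainder: 12x⁴ + 46x³ + 45x² + 25x + 42.
Step 5: lead(12x⁴ + 46x³ + 45x² + 25x + 42) ÷ lead(D) = 12x⁴ ÷ −3x = −4x³. Subtract (−4x³)·D = 12x⁴ + 28x³. Remainder: 18x³ + 45x² + 25x + 42.
Step 6: lead(18x³ + 45x² + 25x + 42) ÷ lead(D) = 18x³ ÷ −3x = −6x². Subtract (−6x²)·D = 18x³ + 42x². Remainder: 3x² + 25x + 42.
Step 7: lead(3x² + 25x + 42) ÷ lead(D) = 3x² ÷ −3x = −x. Subtract (−x)·D = 3x² + 7x. Remainder: 18x + 42.
Step 8: lead(18x + 42) ÷ lead(D) = 18x ÷ −3x = −6. Subtract (−6)·D = 18x + 42. Remainder: 0.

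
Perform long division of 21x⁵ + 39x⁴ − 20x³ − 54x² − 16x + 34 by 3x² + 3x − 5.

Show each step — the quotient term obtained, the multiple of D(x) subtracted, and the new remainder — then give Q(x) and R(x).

Step 1: lead(21x⁵ + 39x⁴ − 20x³ − 54x² − 16x + 34) ÷ lead(D) = 21x⁵ ÷ 3x² = 7x³. Subtract (7x³)·D = 21x⁵ + 21x⁴ − 35x³. Remainder: 18x⁴ + 15x³ − 54x² − 16x + 34.
Step 2: lead(18x⁴ + 15x³ − 54x² − 16x + 34) ÷ lead(D) = 18x⁴ ÷ 3x² = 6x². Subtract (6x²)·D = 18x⁴ + 18x³ − 30x². Remainder: −3x³ − 24x² − 16x + 34.
Step 3: lead(−3x³ − 24x² − 16x + 34) ÷ lead(D) = −3x³ ÷ 3x² = −x. Subtract (−x)·D = −3x³ − 3x² + 5x. Remainder: −21x² − 21x + 34.
Step 4: lead(−21x² − 21x + 34) ÷ lead(D) = −21x² ÷ 3x² = −7. Subtract (−7)·D = −21x² − 21x + 35. Remainder: −1.

Q(x) = 7x³ + 6x² − x − 7; R(x) = −1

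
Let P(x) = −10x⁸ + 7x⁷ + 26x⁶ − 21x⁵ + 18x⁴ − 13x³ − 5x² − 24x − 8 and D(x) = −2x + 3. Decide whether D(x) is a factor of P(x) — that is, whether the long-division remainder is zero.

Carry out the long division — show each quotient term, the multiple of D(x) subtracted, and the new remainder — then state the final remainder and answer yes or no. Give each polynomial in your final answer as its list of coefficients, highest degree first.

Step 1: lead(−10x⁸ + 7x⁷ + 26x⁶ − 21x⁵ + 18x⁴ − 13x³ − 5x² − 24x − 8) ÷ lead(D) = −10x⁸ ÷ −2x = 5x⁷. Subtract (5x⁷)·D = −10x⁸ + 15x⁷. Remainder: −8x⁷ + 26x⁶ − 21x⁵ + 18x⁴ − 13x³ − 5x² − 24x − 8.
Step 2: lead(−8x⁷ + 26x⁶ − 21x⁵ + 18x⁴ − 13x³ − 5x² − 24x − 8) ÷ lead(D) = −8x⁷ ÷ −2x = 4x⁶. Subtract (4x⁶)·D = −8x⁷ + 12x⁶. Remainder: 14x⁶ − 21x⁵ + 18x⁴ − 13x³ − 5x² − 24x − 8.
Step 3: lead(14x⁶ − 21x⁵ + 18x⁴ − 13x³ − 5x² − 24x − 8) ÷ lead(D) = 14x⁶ ÷ −2x = −7x⁵. Subtract (−7x⁵)·D = 14x⁶ − 21x⁵. Remainder: 18x⁴ − 13x³ − 5x² − 24x − 8.
Step 4: lead(18x⁴ − 13x³ − 5x² − 24x − 8) ÷ lead(D) = 18x⁴ ÷ −2x = −9x³. Subtract (−9x³)·D = 18x⁴ − 27x³. Remainder: 14x³ − 5x² − 24x − 8.
Step 5: lead(14x³ − 5x² − 24x − 8) ÷ lead(D) = 14x³ ÷ −2x = −7x². Subtract (−7x²)·D = 14x³ − 21x². Remainder: 16x² − 24x − 8.
Step 6: lead(16x² − 24x − 8) ÷ lead(D) = 16x² ÷ −2x = −8x. Subtract (−8x)·D = 16x² − 24x. Remainder: −8.

R = [-8], so D(x) is not a factor of P(x). no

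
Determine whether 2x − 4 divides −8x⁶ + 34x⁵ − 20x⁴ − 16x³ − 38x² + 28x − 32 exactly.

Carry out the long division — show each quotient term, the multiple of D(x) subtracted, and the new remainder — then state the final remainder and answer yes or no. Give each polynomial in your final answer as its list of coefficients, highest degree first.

R = [0], so D(x) is a factor of P(x). yes

Step 1: lead(−8x⁶ + 34x⁵ − 20x⁴ − 16x³ − 38x² + 28x − 32) ÷ lead(D) = −8x⁶ ÷ 2x = −4x⁵. Subtract (−4x⁵)·D = −8x⁶ + 16x⁵. Remainder: 18x⁵ − 20x⁴ − 16x³ − 38x² + 28x − 32.
Step 2: lead(18x⁵ − 20x⁴ − 16x³ − 38x² + 28x − 32) ÷ lead(D) = 18x⁵ ÷ 2x = 9x⁴. Subtract (9x⁴)·D = 18x⁵ − 36x⁴. Remainder: 16x⁴ − 16x³ − 38x² + 28x − 32.
Step 3: lead(16x⁴ − 16x³ − 38x² + 28x − 32) ÷ lead(D) = 16x⁴ ÷ 2x = 8x³. Subtract (8x³)·D = 16x⁴ − 32x³. Remainder: 16x³ − 38x² + 28x − 32.
Step 4: lead(16x³ − 38x² + 28x − 32) ÷ lead(D) = 16x³ ÷ 2x = 8x². Subtract (8x²)·D = 16x³ − 32x². Remainder: −6x² + 28x − 32.
Step 5: lead(−6x² + 28x − 32) ÷ lead(D) = −6x² ÷ 2x = −3x. Subtract (−3x)·D = −6x² + 12x. Remainder: 16x − 32.
Step 6: lead(16x − 32) ÷ lead(D) = 16x ÷ 2x = 8. Subtract (8)·D = 16x − 32. Remainder: 0.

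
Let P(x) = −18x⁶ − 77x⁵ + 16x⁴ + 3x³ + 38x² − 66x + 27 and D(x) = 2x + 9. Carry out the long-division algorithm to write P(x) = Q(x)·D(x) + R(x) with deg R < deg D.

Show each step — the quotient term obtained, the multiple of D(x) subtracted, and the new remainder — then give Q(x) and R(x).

Step 1: lead(−18x⁶ − 77x⁵ + 16x⁴ + 3x³ + 38x² − 66x + 27) ÷ lead(D) = −18x⁶ ÷ 2x = −9x⁵. Subtract (−9x⁵)·D = −18x⁶ − 81x⁵. Remainder: 4x⁵ + 16x⁴ + 3x³ + 38x² − 66x + 27.
Step 2: lead(4x⁵ + 16x⁴ + 3x³ + 38x² − 66x + 27) ÷ lead(D) = 4x⁵ ÷ 2x = 2x⁴. Subtract (2x⁴)·D = 4x⁵ + 18x⁴. Remainder: −2x⁴ + 3x³ + 38x² − 66x + 27.
Step 3: lead(−2x⁴ + 3x³ + 38x² − 66x + 27) ÷ lead(D) = −2x⁴ ÷ 2x = −x³. Subtract (−x³)·D = −2x⁴ − 9x³. Remainder: 12x³ + 38x² − 66x + 27.
Step 4: lead(12x³ + 38x² − 66x + 27) ÷ lead(D) = 12x³ ÷ 2x = 6x². Subtract (6x²)·D = 12x³ + 54x². Remainder: −16x² − 66x + 27.
Step 5: lead(−16x² − 66x + 27) ÷ lead(D) = −16x² ÷ 2x = −8x. Subtract (−8x)·D = −16x² − 72x. Remainder: 6x + 27.
Step 6: lead(6x + 27) ÷ lead(D) = 6x ÷ 2x = 3. Subtract (3)·D = 6x + 27. Remainder: 0.

Q(x) = −9x⁵ + 2x⁴ − x³ + 6x² − 8x + 3; R(x) = 0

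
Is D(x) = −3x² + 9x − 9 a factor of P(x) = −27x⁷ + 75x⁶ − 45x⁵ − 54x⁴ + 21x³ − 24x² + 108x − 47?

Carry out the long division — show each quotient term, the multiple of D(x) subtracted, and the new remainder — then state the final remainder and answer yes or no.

R(x) = −2, so D(x) is not a factor of P(x). no

Step 1: lead(−27x⁷ + 75x⁶ − 45x⁵ − 54x⁴ + 21x³ − 24x² + 108x − 47) ÷ lead(D) = −27x⁷ ÷ −3x² = 9x⁵. Subtract (9x⁵)·D = −27x⁷ + 81x⁶ − 81x⁵. Remainder: −6x⁶ + 36x⁵ − 54x⁴ + 21x³ − 24x² + 108x − 47.
Step 2: lead(−6x⁶ + 36x⁵ − 54x⁴ + 21x³ − 24x² + 108x − 47) ÷ lead(D) = −6x⁶ ÷ −3x² = 2x⁴. Subtract (2x⁴)·D = −6x⁶ + 18x⁵ − 18x⁴. Remainder: 18x⁵ − 36x⁴ + 21x³ − 24x² + 108x − 47.
Step 3: lead(18x⁵ − 36x⁴ + 21x³ − 24x² + 108x − 47) ÷ lead(D) = 18x⁵ ÷ −3x² = −6x³. Subtract (−6x³)·D = 18x⁵ − 54x⁴ + 54x³. Remainder: 18x⁴ − 33x³ − 24x² + 108x − 47.
Step 4: lead(18x⁴ − 33x³ − 24x² + 108x − 47) ÷ lead(D) = 18x⁴ ÷ −3x² = −6x². Subtract (−6x²)·D = 18x⁴ − 54x³ + 54x². Remainder: 21x³ − 78x² + 108x − 47.
Step 5: lead(21x³ − 78x² + 108x − 47) ÷ lead(D) = 21x³ ÷ −3x² = −7x. Subtract (−7x)·D = 21x³ − 63x² + 63x. Remainder: −15x² + 45x − 47.
Step 6: lead(−15x² + 45x − 47) ÷ lead(D) = −15x² ÷ −3x² = 5. Subtract (5)·D = −15x² + 45x − 45. Remainder: −2.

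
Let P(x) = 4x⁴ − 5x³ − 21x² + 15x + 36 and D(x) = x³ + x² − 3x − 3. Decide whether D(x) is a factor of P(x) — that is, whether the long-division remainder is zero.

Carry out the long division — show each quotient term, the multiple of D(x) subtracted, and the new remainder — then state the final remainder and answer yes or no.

Step 1: lead(4x⁴ − 5x³ − 21x² + 15x + 36) ÷ lead(D) = 4x⁴ ÷ x³ = 4x. Subtract (4x)·D = 4x⁴ + 4x³ − 12x² − 12x. Remainder: −9x³ − 9x² + 27x + 36.
Step 2: lead(−9x³ − 9x² + 27x + 36) ÷ lead(D) = −9x³ ÷ x³ = −9. Subtract (−9)·D = −9x³ − 9x² + 27x + 27. Remainder: 9.

R(x) = 9, so D(x) is not a factor of P(x). no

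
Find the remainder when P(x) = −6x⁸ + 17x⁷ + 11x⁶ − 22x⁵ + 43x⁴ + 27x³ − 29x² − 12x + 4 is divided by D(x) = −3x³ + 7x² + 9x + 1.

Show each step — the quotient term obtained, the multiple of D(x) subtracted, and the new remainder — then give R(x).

R(x) = 5

Step 1: lead(−6x⁸ + 17x⁷ + 11x⁶ − 22x⁵ + 43x⁴ + 27x³ − 29x² − 12x + 4) ÷ lead(D) = −6x⁸ ÷ −3x³ = 2x⁵. Subtract (2x⁵)·D = −6x⁸ + 14x⁷ + 18x⁶ + 2x⁵. Remainder: 3x⁷ − 7x⁶ − 24x⁵ + 43x⁴ + 27x³ − 29x² − 12x + 4.
Step 2: lead(3x⁷ − 7x⁶ − 24x⁵ + 43x⁴ + 27x³ − 29x² − 12x + 4) ÷ lead(D) = 3x⁷ ÷ −3x³ = −x⁴. Subtract (−x⁴)·D = 3x⁷ − 7x⁶ − 9x⁵ − x⁴. Remainder: −15x⁵ + 44x⁴ + 27x³ − 29x² − 12x + 4.
Step 3: lead(−15x⁵ + 44x⁴ + 27x³ − 29x² − 12x + 4) ÷ lead(D) = −15x⁵ ÷ −3x³ = 5x². Subtract (5x²)·D = −15x⁵ + 35x⁴ + 45x³ + 5x². Remainder: 9x⁴ − 18x³ − 34x² − 12x + 4.
Step 4: lead(9x⁴ − 18x³ − 34x² − 12x + 4) ÷ lead(D) = 9x⁴ ÷ −3x³ = −3x. Subtract (−3x)·D = 9x⁴ − 21x³ − 27x² − 3x. Remainder: 3x³ − 7x² − 9x + 4.
Step 5: lead(3x³ − 7x² − 9x + 4) ÷ lead(D) = 3x³ ÷ −3x³ = −1. Subtract (−1)·D = 3x³ − 7x² − 9x − 1. Remainder: 5.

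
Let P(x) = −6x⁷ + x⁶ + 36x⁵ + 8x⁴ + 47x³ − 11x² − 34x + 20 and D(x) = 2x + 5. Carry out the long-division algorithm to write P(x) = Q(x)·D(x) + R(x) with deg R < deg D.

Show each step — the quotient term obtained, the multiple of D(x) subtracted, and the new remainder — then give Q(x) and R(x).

Q(x) = −3x⁶ + 8x⁵ − 2x⁴ + 9x³ + x² − 8x + 3; R(x) = 5

Step 1: lead(−6x⁷ + x⁶ + 36x⁵ + 8x⁴ + 47x³ − 11x² − 34x + 20) ÷ lead(D) = −6x⁷ ÷ 2x = −3x⁶. Subtract (−3x⁶)·D = −6x⁷ − 15x⁶. Remainder: 16x⁶ + 36x⁵ + 8x⁴ + 47x³ − 11x² − 34x + 20.
Step 2: lead(16x⁶ + 36x⁵ + 8x⁴ + 47x³ − 11x² − 34x + 20) ÷ lead(D) = 16x⁶ ÷ 2x = 8x⁵. Subtract (8x⁵)·D = 16x⁶ + 40x⁵. Remainder: −4x⁵ + 8x⁴ + 47x³ − 11x² − 34x + 20.
Step 3: lead(−4x⁵ + 8x⁴ + 47x³ − 11x² − 34x + 20) ÷ lead(D) = −4x⁵ ÷ 2x = −2x⁴. Subtract (−2x⁴)·D = −4x⁵ − 10x⁴. Remainder: 18x⁴ + 47x³ − 11x² − 34x + 20.
Step 4: lead(18x⁴ + 47x³ − 11x² − 34x + 20) ÷ lead(D) = 18x⁴ ÷ 2x = 9x³. Subtract (9x³)·D = 18x⁴ + 45x³. Remainder: 2x³ − 11x² − 34x + 20.
Step 5: lead(2x³ − 11x² − 34x + 20) ÷ lead(D) = 2x³ ÷ 2x = x². Subtract (x²)·D = 2x³ + 5x². Remainder: −16x² − 34x + 20.
Step 6: lead(−16x² − 34x + 20) ÷ lead(D) = −16x² ÷ 2x = −8x. Subtract (−8x)·D = −16x² − 40x. Remainder: 6x + 20.
Step 7: lead(6x + 20) ÷ lead(D) = 6x ÷ 2x = 3. Subtract (3)·D = 6x + 15. Remainder: 5.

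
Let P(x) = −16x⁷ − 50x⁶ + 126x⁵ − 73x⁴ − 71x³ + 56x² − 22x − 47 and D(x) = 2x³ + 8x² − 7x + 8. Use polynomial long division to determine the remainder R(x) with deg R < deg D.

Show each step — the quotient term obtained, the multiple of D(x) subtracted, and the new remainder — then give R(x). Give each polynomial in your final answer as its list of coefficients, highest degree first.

R = [-7, 9]

Step 1: lead(−16x⁷ − 50x⁶ + 126x⁵ − 73x⁴ − 71x³ + 56x² − 22x − 47) ÷ lead(D) = −16x⁷ ÷ 2x³ = −8x⁴. Subtract (−8x⁴)·D = −16x⁷ − 64x⁶ + 56x⁵ − 64x⁴. Remainder: 14x⁶ + 70x⁵ − 9x⁴ − 71x³ + 56x² − 22x − 47.
Step 2: lead(14x⁶ + 70x⁵ − 9x⁴ − 71x³ + 56x² − 22x − 47) ÷ lead(D) = 14x⁶ ÷ 2x³ = 7x³. Subtract (7x³)·D = 14x⁶ + 56x⁵ − 49x⁴ + 56x³. Remainder: 14x⁵ + 40x⁴ − 127x³ + 56x² − 22x − 47.
Step 3: lead(14x⁵ + 40x⁴ − 127x³ + 56x² − 22x − 47) ÷ lead(D) = 14x⁵ ÷ 2x³ = 7x². Subtract (7x²)·D = 14x⁵ + 56x⁴ − 49x³ + 56x². Remainder: −16x⁴ − 78x³ − 22x − 47.
Step 4: lead(−16x⁴ − 78x³ − 22x − 47) ÷ lead(D) = −16x⁴ ÷ 2x³ = −8x. Subtract (−8x)·D = −16x⁴ − 64x³ + 56x² − 64x. Remainder: −14x³ − 56x² + 42x − 47.
Step 5: lead(−14x³ − 56x² + 42x − 47) ÷ lead(D) = −14x³ ÷ 2x³ = −7. Subtract (−7)·D = −14x³ − 56x² + 49x − 56. Remainder: −7x + 9.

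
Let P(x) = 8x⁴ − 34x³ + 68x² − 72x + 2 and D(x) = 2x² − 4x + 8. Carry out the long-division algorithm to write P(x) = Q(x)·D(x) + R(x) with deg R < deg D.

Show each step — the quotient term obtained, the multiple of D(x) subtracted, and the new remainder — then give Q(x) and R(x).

Step 1: lead(8x⁴ − 34x³ + 68x² − 72x + 2) ÷ lead(D) = 8x⁴ ÷ 2x² = 4x². Subtract (4x²)·D = 8x⁴ − 16x³ + 32x². Remainder: −18x³ + 36x² − 72x + 2.
Step 2: lead(−18x³ + 36x² − 72x + 2) ÷ lead(D) = −18x³ ÷ 2x² = −9x. Subtract (−9x)·D = −18x³ + 36x² − 72x. Remainder: 2.

Q(x) = 4x² − 9x; R(x) = 2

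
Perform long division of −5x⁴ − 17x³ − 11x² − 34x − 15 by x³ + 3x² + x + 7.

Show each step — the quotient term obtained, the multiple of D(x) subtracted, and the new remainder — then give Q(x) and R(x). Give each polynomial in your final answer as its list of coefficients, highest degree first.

Step 1: lead(−5x⁴ − 17x³ − 11x² − 34x − 15) ÷ lead(D) = −5x⁴ ÷ x³ = −5x. Subtract (−5x)·D = −5x⁴ − 15x³ − 5x² − 35x. Remainder: −2x³ − 6x² + x − 15.
Step 2: lead(−2x³ − 6x² + x − 15) ÷ lead(D) = −2x³ ÷ x³ = −2. Subtract (−2)·D = −2x³ − 6x² − 2x − 14. Remainder: 3x − 1.

Q = [-5, -2]; R = [3, -1]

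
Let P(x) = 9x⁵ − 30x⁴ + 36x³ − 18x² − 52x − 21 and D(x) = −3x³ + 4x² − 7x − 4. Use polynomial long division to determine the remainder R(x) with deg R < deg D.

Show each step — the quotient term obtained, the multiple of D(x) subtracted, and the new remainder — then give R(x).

R(x) = −7x − 9

Step 1: lead(9x⁵ − 30x⁴ + 36x³ − 18x² − 52x − 21) ÷ lead(D) = 9x⁵ ÷ −3x³ = −3x². Subtract (−3x²)·D = 9x⁵ − 12x⁴ + 21x³ + 12x². Remainder: −18x⁴ + 15x³ − 30x² − 52x − 21.
Step 2: lead(−18x⁴ + 15x³ − 30x² − 52x − 21) ÷ lead(D) = −18x⁴ ÷ −3x³ = 6x. Subtract (6x)·D = −18x⁴ + 24x³ − 42x² − 24x. Remainder: −9x³ + 12x² − 28x − 21.
Step 3: lead(−9x³ + 12x² − 28x − 21) ÷ lead(D) = −9x³ ÷ −3x³ = 3. Subtract (3)·D = −9x³ + 12x² − 21x − 12. Remainder: −7x − 9.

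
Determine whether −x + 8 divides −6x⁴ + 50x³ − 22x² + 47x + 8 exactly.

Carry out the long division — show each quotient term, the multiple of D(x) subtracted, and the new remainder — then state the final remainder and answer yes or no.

Step 1: lead(−6x⁴ + 50x³ − 22x² + 47x + 8) ÷ lead(D) = −6x⁴ ÷ −x = 6x³. Subtract (6x³)·D = −6x⁴ + 48x³. Remainder: 2x³ − 22x² + 47x + 8.
Step 2: lead(2x³ − 22x² + 47x + 8) ÷ lead(D) = 2x³ ÷ −x = −2x². Subtract (−2x²)·D = 2x³ − 16x². Remainder: −6x² + 47x + 8.
Step 3: lead(−6x² + 47x + 8) ÷ lead(D) = −6x² ÷ −x = 6x. Subtract (6x)·D = −6x² + 48x. Remainder: −x + 8.
Step 4: lead(−x + 8) ÷ lead(D) = −x ÷ −x = 1. Subtract (1)·D = −x + 8. Remainder: 0.

R(x) = 0, so D(x) is a factor of P(x). yes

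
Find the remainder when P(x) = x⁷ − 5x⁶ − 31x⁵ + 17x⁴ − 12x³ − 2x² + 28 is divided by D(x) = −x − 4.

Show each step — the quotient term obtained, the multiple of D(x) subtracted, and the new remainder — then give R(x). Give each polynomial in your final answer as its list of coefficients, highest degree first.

Step 1: lead(x⁷ − 5x⁶ − 31x⁵ + 17x⁴ − 12x³ − 2x² + 28) ÷ lead(D) = x⁷ ÷ −x = −x⁶. Subtract (−x⁶)·D = x⁷ + 4x⁶. Remainder: −9x⁶ − 31x⁵ + 17x⁴ − 12x³ − 2x² + 28.
Step 2: lead(−9x⁶ − 31x⁵ + 17x⁴ − 12x³ − 2x² + 28) ÷ lead(D) = −9x⁶ ÷ −x = 9x⁵. Subtract (9x⁵)·D = −9x⁶ − 36x⁵. Remainder: 5x⁵ + 17x⁴ − 12x³ − 2x² + 28.
Step 3: lead(5x⁵ + 17x⁴ − 12x³ − 2x² + 28) ÷ lead(D) = 5x⁵ ÷ −x = −5x⁴. Subtract (−5x⁴)·D = 5x⁵ + 20x⁴. Remainder: −3x⁴ − 12x³ − 2x² + 28.
Step 4: lead(−3x⁴ − 12x³ − 2x² + 28) ÷ lead(D) = −3x⁴ ÷ −x = 3x³. Subtract (3x³)·D = −3x⁴ − 12x³. Remainder: −2x² + 28.
Step 5: lead(−2x² + 28) ÷ lead(D) = −2x² ÷ −x = 2x. Subtract (2x)·D = −2x² − 8x. Remainder: 8x + 28.
Step 6: lead(8x + 28) ÷ lead(D) = 8x ÷ −x = −8. Subtract (−8)·D = 8x + 32. Remainder: −4.

R = [-4]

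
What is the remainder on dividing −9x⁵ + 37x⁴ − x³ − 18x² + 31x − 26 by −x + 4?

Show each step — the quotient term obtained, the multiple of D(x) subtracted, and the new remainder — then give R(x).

R(x) = 2

Step 1: lead(−9x⁵ + 37x⁴ − x³ − 18x² + 31x − 26) ÷ lead(D) = −9x⁵ ÷ −x = 9x⁴. Subtract (9x⁴)·D = −9x⁵ + 36x⁴. Remainder: x⁴ − x³ − 18x² + 31x − 26.
Step 2: lead(x⁴ − x³ − 18x² + 31x − 26) ÷ lead(D) = x⁴ ÷ −x = −x³. Subtract (−x³)·D = x⁴ − 4x³. Remainder: 3x³ − 18x² + 31x − 26.
Step 3: lead(3x³ − 18x² + 31x − 26) ÷ lead(D) = 3x³ ÷ −x = −3x². Subtract (−3x²)·D = 3x³ − 12x². Remainder: −6x² + 31x − 26.
Step 4: lead(−6x² + 31x − 26) ÷ lead(D) = −6x² ÷ −x = 6x. Subtract (6x)·D = −6x² + 24x. Remainder: 7x − 26.
Step 5: lead(7x − 26) ÷ lead(D) = 7x ÷ −x = −7. Subtract (−7)·D = 7x − 28. Remainder: 2.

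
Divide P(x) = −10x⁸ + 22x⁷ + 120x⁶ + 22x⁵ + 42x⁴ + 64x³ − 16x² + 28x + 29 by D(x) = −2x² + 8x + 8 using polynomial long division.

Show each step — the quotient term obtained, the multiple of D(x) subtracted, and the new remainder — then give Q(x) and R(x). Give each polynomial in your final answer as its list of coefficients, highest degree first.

Step 1: lead(−10x⁸ + 22x⁷ + 120x⁶ + 22x⁵ + 42x⁴ + 64x³ − 16x² + 28x + 29) ÷ lead(D) = −10x⁸ ÷ −2x² = 5x⁶. Subtract (5x⁶)·D = −10x⁸ + 40x⁷ + 40x⁶. Remainder: −18x⁷ + 80x⁶ + 22x⁵ + 42x⁴ + 64x³ − 16x² + 28x + 29.
Step 2: lead(−18x⁷ + 80x⁶ + 22x⁵ + 42x⁴ + 64x³ − 16x² + 28x + 29) ÷ lead(D) = −18x⁷ ÷ −2x² = 9x⁵. Subtract (9x⁵)·D = −18x⁷ + 72x⁶ + 72x⁵. Remainder: 8x⁶ − 50x⁵ + 42x⁴ + 64x³ − 16x² + 28x + 29.
Step 3: lead(8x⁶ − 50x⁵ + 42x⁴ + 64x³ − 16x² + 28x + 29) ÷ lead(D) = 8x⁶ ÷ −2x² = −4x⁴. Subtract (−4x⁴)·D = 8x⁶ − 32x⁵ − 32x⁴. Remainder: −18x⁵ + 74x⁴ + 64x³ − 16x² + 28x + 29.
Step 4: lead(−18x⁵ + 74x⁴ + 64x³ − 16x² + 28x + 29) ÷ lead(D) = −18x⁵ ÷ −2x² = 9x³. Subtract (9x³)·D = −18x⁵ + 72x⁴ + 72x³. Remainder: 2x⁴ − 8x³ − 16x² + 28x + 29.
Step 5: lead(2x⁴ − 8x³ − 16x² + 28x + 29) ÷ lead(D) = 2x⁴ ÷ −2x² = −x². Subtract (−x²)·D = 2x⁴ − 8x³ − 8x². Remainder: −8x² + 28x + 29.
Step 6: lead(−8x² + 28x + 29) ÷ lead(D) = −8x² ÷ −2x² = 4. Subtract (4)·D = −8x² + 32x + 32. Remainder: −4x − 3.

Q = [5, 9, -4, 9, -1, 0, 4]; R = [-4, -3]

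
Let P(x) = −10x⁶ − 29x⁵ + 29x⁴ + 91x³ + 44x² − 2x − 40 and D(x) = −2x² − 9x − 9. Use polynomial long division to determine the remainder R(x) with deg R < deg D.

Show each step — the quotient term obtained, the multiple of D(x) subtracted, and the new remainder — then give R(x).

R(x) = −2x + 5

Step 1: lead(−10x⁶ − 29x⁵ + 29x⁴ + 91x³ + 44x² − 2x − 40) ÷ lead(D) = −10x⁶ ÷ −2x² = 5x⁴. Subtract (5x⁴)·D = −10x⁶ − 45x⁵ − 45x⁴. Remainder: 16x⁵ + 74x⁴ + 91x³ + 44x² − 2x − 40.
Step 2: lead(16x⁵ + 74x⁴ + 91x³ + 44x² − 2x − 40) ÷ lead(D) = 16x⁵ ÷ −2x² = −8x³. Subtract (−8x³)·D = 16x⁵ + 72x⁴ + 72x³. Remainder: 2x⁴ + 19x³ + 44x² − 2x − 40.
Step 3: lead(2x⁴ + 19x³ + 44x² − 2x − 40) ÷ lead(D) = 2x⁴ ÷ −2x² = −x². Subtract (−x²)·D = 2x⁴ + 9x³ + 9x². Remainder: 10x³ + 35x² − 2x − 40.
Step 4: lead(10x³ + 35x² − 2x − 40) ÷ lead(D) = 10x³ ÷ −2x² = −5x. Subtract (−5x)·D = 10x³ + 45x² + 45x. Remainder: −10x² − 47x − 40.
Step 5: lead(−10x² − 47x − 40) ÷ lead(D) = −10x² ÷ −2x² = 5. Subtract (5)·D = −10x² − 45x − 45. Remainder: −2x + 5.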